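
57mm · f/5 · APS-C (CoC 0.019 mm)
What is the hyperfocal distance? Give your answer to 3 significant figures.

34.3 m

Hyperfocal distance H = f²/(N·c) + f = 57²/(5 × 0.019) + 57 = 3249/0.095 + 57 ≈ 34257.0 mm ≈ 34.3 m.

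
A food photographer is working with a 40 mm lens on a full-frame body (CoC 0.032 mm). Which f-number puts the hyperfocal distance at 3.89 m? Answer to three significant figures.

f/13

Rearrange H = f²/(N·c) + f for N: N = f² / ((H − f)·c).
N = 40² / ((3890 − 40) × 0.032) = 1600 / 123.2 ≈ 13.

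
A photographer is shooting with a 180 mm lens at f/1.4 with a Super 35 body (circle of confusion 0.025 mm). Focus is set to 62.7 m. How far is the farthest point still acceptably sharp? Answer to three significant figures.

Hyperfocal distance H = f²/(N·c) + f = 180²/(1.4 × 0.025) + 180 = 32400/0.035 + 180 ≈ 925894.3 mm ≈ 925.9 m.
Far limit Df = s·(H − f)/(H − s) = 62700 × (925894.3 − 180) / (925894.3 − 62700) = 62700 × 925714.3 / 863194.3 ≈ 67241 mm ≈ 67.2 m.

67.2 m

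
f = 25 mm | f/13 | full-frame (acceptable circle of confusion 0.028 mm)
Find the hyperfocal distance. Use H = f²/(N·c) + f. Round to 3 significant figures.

1.74 m

Hyperfocal distance H = f²/(N·c) + f = 25²/(13 × 0.028) + 25 = 625/0.364 + 25 ≈ 1742.0 mm ≈ 1.74 m.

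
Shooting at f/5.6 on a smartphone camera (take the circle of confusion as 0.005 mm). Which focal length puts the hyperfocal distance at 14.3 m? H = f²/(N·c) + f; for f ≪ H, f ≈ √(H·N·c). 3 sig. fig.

From H = f²/(N·c) + f, with f ≪ H: f ≈ √(H·N·c) = √(14300 × 5.6 × 0.005) = √400.40 ≈ 20.01 mm.
The +f correction barely moves this — solving exactly, f² + N·c·f − N·c·H = 0 ⇒ f = (−N·c + √((N·c)² + 4·N·c·H))/2 = (−0.028 + √1601.6)/2 ≈ 19.996 mm, so f ≈ 20.0 mm.

20.0 mm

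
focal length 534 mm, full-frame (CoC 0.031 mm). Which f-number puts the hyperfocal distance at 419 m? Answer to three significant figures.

Rearrange H = f²/(N·c) + f for N: N = f² / ((H − f)·c).
N = 534² / ((419000 − 534) × 0.031) = 285156 / 12972 ≈ 22.

f/22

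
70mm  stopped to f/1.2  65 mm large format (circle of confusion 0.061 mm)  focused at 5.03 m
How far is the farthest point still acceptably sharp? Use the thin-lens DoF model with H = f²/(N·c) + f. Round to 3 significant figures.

5.43 m

Hyperfocal distance H = f²/(N·c) + f = 70²/(1.2 × 0.061) + 70 = 4900/0.0732 + 70 ≈ 67009.9 mm ≈ 67.01 m.
Far limit Df = s·(H − f)/(H − s) = 5030 × (67009.9 − 70) / (67009.9 − 5030) = 5030 × 66939.9 / 61979.9 ≈ 5432.5 mm ≈ 5.43 m.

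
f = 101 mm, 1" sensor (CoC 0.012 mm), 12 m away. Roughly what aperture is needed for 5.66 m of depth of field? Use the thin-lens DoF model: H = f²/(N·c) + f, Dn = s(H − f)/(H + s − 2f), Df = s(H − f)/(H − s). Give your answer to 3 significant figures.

f/16

Write h = H − f = f²/(N·c). The thin-lens limits are Dn = s·h/(h + (s−f)) and Df = s·h/(h − (s−f)), so DoF = Df − Dn = 2·s·(s−f)·h / (h² − (s−f)²).
That is a quadratic in h: DoF·h² − 2·s·(s−f)·h − DoF·(s−f)² = 0 ⇒ h = (s−f)·(s + √(s² + DoF²)) / DoF = 11899 × (12000 + √(12000² + 5660²)) / 5660 = 11899 × (12000 + 13267.8) / 5660 ≈ 53121 mm.
Then N = f²/(c·h) = 101² / (0.012 × 53121) = 10201 / 637.45 ≈ 16.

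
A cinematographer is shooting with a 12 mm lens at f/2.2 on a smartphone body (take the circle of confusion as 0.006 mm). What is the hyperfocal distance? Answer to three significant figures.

Hyperfocal distance H = f²/(N·c) + f = 12²/(2.2 × 0.006) + 12 = 144/0.0132 + 12 ≈ 10921.1 mm ≈ 10.9 m.

10.9 m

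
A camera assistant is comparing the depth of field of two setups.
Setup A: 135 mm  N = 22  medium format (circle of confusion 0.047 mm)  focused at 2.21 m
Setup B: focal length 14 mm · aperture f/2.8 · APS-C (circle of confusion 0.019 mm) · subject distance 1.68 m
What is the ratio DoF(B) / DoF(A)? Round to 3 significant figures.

3.62

Setup A: H = 135²/(22×0.047) + 135 ≈ 17760.7 mm; DoF = Df − Dn = 2504.89 − 1977.23 ≈ 527.66 mm.
Setup B: H = 14²/(2.8×0.019) + 14 ≈ 3698.2 mm; DoF = Df − Dn = 3066.8 − 1156.9 ≈ 1909.9 mm.
Ratio = 1909.9 / 527.66 ≈ 3.62.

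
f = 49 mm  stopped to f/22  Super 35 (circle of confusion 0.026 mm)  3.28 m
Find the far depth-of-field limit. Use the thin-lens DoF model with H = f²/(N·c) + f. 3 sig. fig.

14.2 m

Hyperfocal distance H = f²/(N·c) + f = 49²/(22 × 0.026) + 49 = 2401/0.572 + 49 ≈ 4246.6 mm ≈ 4.247 m.
Far limit Df = s·(H − f)/(H − s) = 3280 × (4246.6 − 49) / (4246.6 − 3280) = 3280 × 4197.6 / 966.6 ≈ 14244 mm ≈ 14.2 m.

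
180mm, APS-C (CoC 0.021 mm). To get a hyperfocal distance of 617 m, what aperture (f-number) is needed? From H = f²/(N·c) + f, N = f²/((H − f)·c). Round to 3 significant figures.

f/2.50

Rearrange H = f²/(N·c) + f for N: N = f² / ((H − f)·c).
N = 180² / ((617000 − 180) × 0.021) = 32400 / 12953 ≈ 2.50.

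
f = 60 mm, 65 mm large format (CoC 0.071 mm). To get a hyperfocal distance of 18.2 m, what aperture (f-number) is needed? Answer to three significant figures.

Rearrange H = f²/(N·c) + f for N: N = f² / ((H − f)·c).
N = 60² / ((18200 − 60) × 0.071) = 3600 / 1288 ≈ 2.80.

f/2.80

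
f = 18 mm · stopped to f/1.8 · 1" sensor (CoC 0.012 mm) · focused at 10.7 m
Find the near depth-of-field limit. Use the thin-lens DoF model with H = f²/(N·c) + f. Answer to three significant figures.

6.25 m

Hyperfocal distance H = f²/(N·c) + f = 18²/(1.8 × 0.012) + 18 = 324/0.0216 + 18 ≈ 15018.0 mm ≈ 15.02 m.
Near limit Dn = s·(H − f)/(H + s − 2f) = 10700 × (15018.0 − 18) / (15018.0 + 10700 − 2 × 18) = 10700 × 15000.0 / 25682.0 ≈ 6249.5 mm ≈ 6.25 m.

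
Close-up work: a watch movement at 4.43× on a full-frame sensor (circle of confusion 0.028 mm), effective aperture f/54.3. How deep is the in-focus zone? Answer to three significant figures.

At magnification m, DoF ≈ 2·N_eff·c/m² = 2 × 54.3 × 0.028 / 4.43² = 3.041 / 19.62 ≈ 0.155 mm.

0.155 mm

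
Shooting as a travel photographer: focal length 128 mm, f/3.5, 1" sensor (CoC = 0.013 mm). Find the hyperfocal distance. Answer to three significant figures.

Hyperfocal distance H = f²/(N·c) + f = 128²/(3.5 × 0.013) + 128 = 16384/0.0455 + 128 ≈ 360215.9 mm ≈ 360 m.

360 m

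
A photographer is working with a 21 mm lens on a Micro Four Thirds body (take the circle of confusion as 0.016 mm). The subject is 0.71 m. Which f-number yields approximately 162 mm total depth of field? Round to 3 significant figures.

Write h = H − f = f²/(N·c). The thin-lens limits are Dn = s·h/(h + (s−f)) and Df = s·h/(h − (s−f)), so DoF = Df − Dn = 2·s·(s−f)·h / (h² − (s−f)²).
That is a quadratic in h: DoF·h² − 2·s·(s−f)·h − DoF·(s−f)² = 0 ⇒ h = (s−f)·(s + √(s² + DoF²)) / DoF = 689 × (710 + √(710² + 162²)) / 162 = 689 × (710 + 728.247) / 162 ≈ 6117.0 mm.
Then N = f²/(c·h) = 21² / (0.016 × 6117.0) = 441 / 97.872 ≈ 4.51.

f/4.51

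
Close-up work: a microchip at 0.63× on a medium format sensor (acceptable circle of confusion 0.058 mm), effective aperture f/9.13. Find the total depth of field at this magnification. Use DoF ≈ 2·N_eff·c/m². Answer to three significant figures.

2.67 mm

At magnification m, DoF ≈ 2·N_eff·c/m² = 2 × 9.13 × 0.058 / 0.63² = 1.059 / 0.3969 ≈ 2.67 mm.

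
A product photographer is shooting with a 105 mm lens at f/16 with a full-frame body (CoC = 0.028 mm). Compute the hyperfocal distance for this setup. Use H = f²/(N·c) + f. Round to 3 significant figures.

24.7 m

Hyperfocal distance H = f²/(N·c) + f = 105²/(16 × 0.028) + 105 = 11025/0.448 + 105 ≈ 24714.4 mm ≈ 24.7 m.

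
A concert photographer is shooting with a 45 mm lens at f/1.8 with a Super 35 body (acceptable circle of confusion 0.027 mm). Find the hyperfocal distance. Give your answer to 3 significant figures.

41.7 m

Hyperfocal distance H = f²/(N·c) + f = 45²/(1.8 × 0.027) + 45 = 2025/0.0486 + 45 ≈ 41711.7 mm ≈ 41.7 m.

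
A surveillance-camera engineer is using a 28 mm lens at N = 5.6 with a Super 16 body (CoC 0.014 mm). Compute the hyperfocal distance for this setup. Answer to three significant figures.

10.0 m

Hyperfocal distance H = f²/(N·c) + f = 28²/(5.6 × 0.014) + 28 = 784/0.0784 + 28 ≈ 10028.0 mm ≈ 10.0 m.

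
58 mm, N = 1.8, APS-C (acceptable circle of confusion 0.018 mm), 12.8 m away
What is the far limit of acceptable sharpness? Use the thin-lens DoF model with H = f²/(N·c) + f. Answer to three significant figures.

14.6 m

Hyperfocal distance H = f²/(N·c) + f = 58²/(1.8 × 0.018) + 58 = 3364/0.0324 + 58 ≈ 103885.2 mm ≈ 103.9 m.
Far limit Df = s·(H − f)/(H − s) = 12800 × (103885.2 − 58) / (103885.2 − 12800) = 12800 × 103827.2 / 91085.2 ≈ 14591 mm ≈ 14.6 m.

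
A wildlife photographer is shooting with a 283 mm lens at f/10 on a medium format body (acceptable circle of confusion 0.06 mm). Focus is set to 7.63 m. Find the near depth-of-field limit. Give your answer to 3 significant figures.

Hyperfocal distance H = f²/(N·c) + f = 283²/(10 × 0.06) + 283 = 80089/0.6 + 283 ≈ 133764.7 mm ≈ 133.8 m.
Near limit Dn = s·(H − f)/(H + s − 2f) = 7630 × (133764.7 − 283) / (133764.7 + 7630 − 2 × 283) = 7630 × 133481.7 / 140828.7 ≈ 7231.9 mm ≈ 7.23 m.

7.23 m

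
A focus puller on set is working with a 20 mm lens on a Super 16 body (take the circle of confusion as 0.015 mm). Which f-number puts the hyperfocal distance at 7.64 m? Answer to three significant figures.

f/3.50

Rearrange H = f²/(N·c) + f for N: N = f² / ((H − f)·c).
N = 20² / ((7640 − 20) × 0.015) = 400 / 114.3 ≈ 3.50.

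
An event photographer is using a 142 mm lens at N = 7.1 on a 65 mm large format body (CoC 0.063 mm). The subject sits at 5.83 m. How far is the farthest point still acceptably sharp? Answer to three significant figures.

Hyperfocal distance H = f²/(N·c) + f = 142²/(7.1 × 0.063) + 142 = 20164/0.4473 + 142 ≈ 45221.4 mm ≈ 45.22 m.
Far limit Df = s·(H − f)/(H − s) = 5830 × (45221.4 − 142) / (45221.4 − 5830) = 5830 × 45079.4 / 39391.4 ≈ 6671.8 mm ≈ 6.67 m.

6.67 m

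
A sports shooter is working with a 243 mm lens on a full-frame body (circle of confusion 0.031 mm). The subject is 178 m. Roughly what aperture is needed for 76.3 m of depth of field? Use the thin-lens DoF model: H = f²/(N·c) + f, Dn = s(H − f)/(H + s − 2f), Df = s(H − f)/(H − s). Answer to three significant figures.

f/2.20

Write h = H − f = f²/(N·c). The thin-lens limits are Dn = s·h/(h + (s−f)) and Df = s·h/(h − (s−f)), so DoF = Df − Dn = 2·s·(s−f)·h / (h² − (s−f)²).
That is a quadratic in h: DoF·h² − 2·s·(s−f)·h − DoF·(s−f)² = 0 ⇒ h = (s−f)·(s + √(s² + DoF²)) / DoF = 177757 × (178000 + √(178000² + 76300²)) / 76300 = 177757 × (178000 + 193664) / 76300 ≈ 865870 mm.
Then N = f²/(c·h) = 243² / (0.031 × 865870) = 59049 / 26842 ≈ 2.20.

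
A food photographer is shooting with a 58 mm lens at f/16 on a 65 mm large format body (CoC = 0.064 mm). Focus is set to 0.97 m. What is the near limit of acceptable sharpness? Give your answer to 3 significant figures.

Hyperfocal distance H = f²/(N·c) + f = 58²/(16 × 0.064) + 58 = 3364/1.024 + 58 ≈ 3343.2 mm ≈ 3.343 m.
Near limit Dn = s·(H − f)/(H + s − 2f) = 970 × (3343.2 − 58) / (3343.2 + 970 − 2 × 58) = 970 × 3285.2 / 4197.2 ≈ 759.23 mm ≈ 0.759 m.

0.759 m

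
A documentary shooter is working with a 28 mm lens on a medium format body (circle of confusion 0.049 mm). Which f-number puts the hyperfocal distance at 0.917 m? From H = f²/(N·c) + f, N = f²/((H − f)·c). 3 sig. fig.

Rearrange H = f²/(N·c) + f for N: N = f² / ((H − f)·c).
N = 28² / ((917 − 28) × 0.049) = 784 / 43.56 ≈ 18.

f/18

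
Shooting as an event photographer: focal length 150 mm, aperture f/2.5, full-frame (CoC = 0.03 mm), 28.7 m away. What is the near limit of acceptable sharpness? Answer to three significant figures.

Hyperfocal distance H = f²/(N·c) + f = 150²/(2.5 × 0.03) + 150 = 22500/0.075 + 150 ≈ 300150.0 mm ≈ 300.1 m.
Near limit Dn = s·(H − f)/(H + s − 2f) = 28700 × (300150.0 − 150) / (300150.0 + 28700 − 2 × 150) = 28700 × 300000.0 / 328550.0 ≈ 26206 mm ≈ 26.2 m.

26.2 m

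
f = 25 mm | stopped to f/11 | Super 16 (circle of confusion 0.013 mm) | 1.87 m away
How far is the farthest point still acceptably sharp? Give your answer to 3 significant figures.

3.24 m

Hyperfocal distance H = f²/(N·c) + f = 25²/(11 × 0.013) + 25 = 625/0.143 + 25 ≈ 4395.6 mm ≈ 4.396 m.
Far limit Df = s·(H − f)/(H − s) = 1870 × (4395.6 − 25) / (4395.6 − 1870) = 1870 × 4370.6 / 2525.6 ≈ 3236.1 mm ≈ 3.24 m.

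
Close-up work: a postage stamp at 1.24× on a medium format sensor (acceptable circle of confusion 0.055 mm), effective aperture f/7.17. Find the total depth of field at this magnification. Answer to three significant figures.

At magnification m, DoF ≈ 2·N_eff·c/m² = 2 × 7.17 × 0.055 / 1.24² = 0.7887 / 1.538 ≈ 0.513 mm.

0.513 mm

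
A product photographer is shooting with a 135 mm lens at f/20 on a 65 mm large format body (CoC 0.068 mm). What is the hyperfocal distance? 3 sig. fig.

Hyperfocal distance H = f²/(N·c) + f = 135²/(20 × 0.068) + 135 = 18225/1.36 + 135 ≈ 13535.7 mm ≈ 13.5 m.

13.5 m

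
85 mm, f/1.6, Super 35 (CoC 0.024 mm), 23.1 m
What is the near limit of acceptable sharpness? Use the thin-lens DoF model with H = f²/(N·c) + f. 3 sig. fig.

20.6 m

Hyperfocal distance H = f²/(N·c) + f = 85²/(1.6 × 0.024) + 85 = 7225/0.0384 + 85 ≈ 188236.0 mm ≈ 188.2 m.
Near limit Dn = s·(H − f)/(H + s − 2f) = 23100 × (188236.0 − 85) / (188236.0 + 23100 − 2 × 85) = 23100 × 188151.0 / 211166.0 ≈ 20582 mm ≈ 20.6 m.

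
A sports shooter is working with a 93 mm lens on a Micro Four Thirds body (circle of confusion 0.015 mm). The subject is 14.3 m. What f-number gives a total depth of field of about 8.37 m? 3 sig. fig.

f/11

Write h = H − f = f²/(N·c). The thin-lens limits are Dn = s·h/(h + (s−f)) and Df = s·h/(h − (s−f)), so DoF = Df − Dn = 2·s·(s−f)·h / (h² − (s−f)²).
That is a quadratic in h: DoF·h² − 2·s·(s−f)·h − DoF·(s−f)² = 0 ⇒ h = (s−f)·(s + √(s² + DoF²)) / DoF = 14207 × (14300 + √(14300² + 8370²)) / 8370 = 14207 × (14300 + 16569.5) / 8370 ≈ 52397 mm.
Then N = f²/(c·h) = 93² / (0.015 × 52397) = 8649 / 785.95 ≈ 11.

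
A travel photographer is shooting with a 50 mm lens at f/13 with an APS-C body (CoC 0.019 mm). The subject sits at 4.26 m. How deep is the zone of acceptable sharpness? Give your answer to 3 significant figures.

Hyperfocal distance H = f²/(N·c) + f = 50²/(13 × 0.019) + 50 = 2500/0.247 + 50 ≈ 10171.5 mm ≈ 10.17 m.
Near limit Dn = s·(H − f)/(H + s − 2f) = 4260 × (10171.5 − 50) / (10171.5 + 4260 − 2 × 50) = 4260 × 10121.5 / 14331.5 ≈ 3008.6 mm.
Far limit Df = s·(H − f)/(H − s) = 4260 × (10171.5 − 50) / (10171.5 − 4260) = 4260 × 10121.5 / 5911.5 ≈ 7293.9 mm.
Depth of field = Df − Dn = 7293.9 − 3008.6 ≈ 4285.3 mm ≈ 4.29 m.

4.29 m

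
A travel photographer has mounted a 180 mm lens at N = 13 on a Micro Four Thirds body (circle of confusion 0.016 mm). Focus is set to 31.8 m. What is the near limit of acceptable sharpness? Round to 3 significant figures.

Hyperfocal distance H = f²/(N·c) + f = 180²/(13 × 0.016) + 180 = 32400/0.208 + 180 ≈ 155949.2 mm ≈ 155.9 m.
Near limit Dn = s·(H − f)/(H + s − 2f) = 31800 × (155949.2 − 180) / (155949.2 + 31800 − 2 × 180) = 31800 × 155769.2 / 187389.2 ≈ 26434 mm ≈ 26.4 m.

26.4 m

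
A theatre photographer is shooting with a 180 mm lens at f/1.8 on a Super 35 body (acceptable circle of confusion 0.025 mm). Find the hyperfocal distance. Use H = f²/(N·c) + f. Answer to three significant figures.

720 m

Hyperfocal distance H = f²/(N·c) + f = 180²/(1.8 × 0.025) + 180 = 32400/0.045 + 180 ≈ 720180.0 mm ≈ 720 m.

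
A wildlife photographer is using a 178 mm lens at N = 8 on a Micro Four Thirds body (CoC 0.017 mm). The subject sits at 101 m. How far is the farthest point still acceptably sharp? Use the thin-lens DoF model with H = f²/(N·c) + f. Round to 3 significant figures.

178 m

Hyperfocal distance H = f²/(N·c) + f = 178²/(8 × 0.017) + 178 = 31684/0.136 + 178 ≈ 233148.6 mm ≈ 233.1 m.
Far limit Df = s·(H − f)/(H − s) = 101000 × (233148.6 − 178) / (233148.6 − 101000) = 101000 × 232970.6 / 132148.6 ≈ 178057 mm ≈ 178 m.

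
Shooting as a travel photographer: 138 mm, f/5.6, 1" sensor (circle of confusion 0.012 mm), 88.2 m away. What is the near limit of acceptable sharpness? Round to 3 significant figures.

Hyperfocal distance H = f²/(N·c) + f = 138²/(5.6 × 0.012) + 138 = 19044/0.0672 + 138 ≈ 283530.9 mm ≈ 283.5 m.
Near limit Dn = s·(H − f)/(H + s − 2f) = 88200 × (283530.9 − 138) / (283530.9 + 88200 − 2 × 138) = 88200 × 283392.9 / 371454.9 ≈ 67290 mm ≈ 67.3 m.

67.3 m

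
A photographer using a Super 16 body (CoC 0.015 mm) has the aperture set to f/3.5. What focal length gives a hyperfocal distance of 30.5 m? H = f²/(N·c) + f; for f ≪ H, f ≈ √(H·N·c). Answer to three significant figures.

From H = f²/(N·c) + f, with f ≪ H: f ≈ √(H·N·c) = √(30500 × 3.5 × 0.015) = √1601.2 ≈ 40.02 mm.
The +f correction barely moves this — solving exactly, f² + N·c·f − N·c·H = 0 ⇒ f = (−N·c + √((N·c)² + 4·N·c·H))/2 = (−0.0525 + √6405.0)/2 ≈ 39.989 mm, so f ≈ 40.0 mm.

40.0 mm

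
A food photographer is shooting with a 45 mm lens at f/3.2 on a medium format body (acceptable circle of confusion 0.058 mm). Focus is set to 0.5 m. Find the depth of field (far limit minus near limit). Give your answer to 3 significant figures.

Hyperfocal distance H = f²/(N·c) + f = 45²/(3.2 × 0.058) + 45 = 2025/0.1856 + 45 ≈ 10955.6 mm ≈ 10.96 m.
Near limit Dn = s·(H − f)/(H + s − 2f) = 500 × (10955.6 − 45) / (10955.6 + 500 − 2 × 45) = 500 × 10910.6 / 11365.6 ≈ 479.983 mm.
Far limit Df = s·(H − f)/(H − s) = 500 × (10955.6 − 45) / (10955.6 − 500) = 500 × 10910.6 / 10455.6 ≈ 521.759 mm.
Depth of field = Df − Dn = 521.759 − 479.983 ≈ 41.776 mm.

41.8 mm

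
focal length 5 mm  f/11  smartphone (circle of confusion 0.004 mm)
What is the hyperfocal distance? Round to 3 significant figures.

Hyperfocal distance H = f²/(N·c) + f = 5²/(11 × 0.004) + 5 = 25/0.044 + 5 ≈ 573.2 mm ≈ 0.573 m.

0.573 m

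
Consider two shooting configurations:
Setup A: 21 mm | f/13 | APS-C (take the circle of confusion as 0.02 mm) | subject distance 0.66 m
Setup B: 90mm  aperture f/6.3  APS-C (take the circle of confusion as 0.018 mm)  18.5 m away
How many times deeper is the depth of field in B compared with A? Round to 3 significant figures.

17.6

Setup A: H = 21²/(13×0.02) + 21 ≈ 1717.2 mm; DoF = Df − Dn = 1058.94 − 479.40 ≈ 579.54 mm.
Setup B: H = 90²/(6.3×0.018) + 90 ≈ 71518.6 mm; DoF = Df − Dn = 24924 − 14709 ≈ 10215 mm.
Ratio = 10215 / 579.54 ≈ 17.6.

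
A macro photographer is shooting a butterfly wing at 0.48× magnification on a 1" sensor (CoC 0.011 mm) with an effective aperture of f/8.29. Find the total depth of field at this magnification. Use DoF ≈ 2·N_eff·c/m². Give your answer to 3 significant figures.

0.792 mm

At magnification m, DoF ≈ 2·N_eff·c/m² = 2 × 8.29 × 0.011 / 0.48² = 0.1824 / 0.2304 ≈ 0.792 mm.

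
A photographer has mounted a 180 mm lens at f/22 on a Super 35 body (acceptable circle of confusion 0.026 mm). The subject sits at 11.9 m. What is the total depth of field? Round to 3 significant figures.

5.14 m

Hyperfocal distance H = f²/(N·c) + f = 180²/(22 × 0.026) + 180 = 32400/0.572 + 180 ≈ 56823.4 mm ≈ 56.82 m.
Near limit Dn = s·(H − f)/(H + s − 2f) = 11900 × (56823.4 − 180) / (56823.4 + 11900 − 2 × 180) = 11900 × 56643.4 / 68363.4 ≈ 9859.9 mm.
Far limit Df = s·(H − f)/(H − s) = 11900 × (56823.4 − 180) / (56823.4 − 11900) = 11900 × 56643.4 / 44923.4 ≈ 15004.6 mm.
Depth of field = Df − Dn = 15004.6 − 9859.9 ≈ 5144.7 mm ≈ 5.14 m.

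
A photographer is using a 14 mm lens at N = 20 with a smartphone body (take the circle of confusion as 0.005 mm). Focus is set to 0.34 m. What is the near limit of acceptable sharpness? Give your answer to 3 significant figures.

Hyperfocal distance H = f²/(N·c) + f = 14²/(20 × 0.005) + 14 = 196/0.1 + 14 ≈ 1974.0 mm ≈ 1.974 m.
Near limit Dn = s·(H − f)/(H + s − 2f) = 340 × (1974.0 − 14) / (1974.0 + 340 − 2 × 14) = 340 × 1960.0 / 2286.0 ≈ 291.51 mm.

292 mm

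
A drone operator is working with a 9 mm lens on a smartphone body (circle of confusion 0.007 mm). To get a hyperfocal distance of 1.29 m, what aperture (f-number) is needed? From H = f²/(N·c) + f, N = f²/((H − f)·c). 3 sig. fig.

f/9.03

Rearrange H = f²/(N·c) + f for N: N = f² / ((H − f)·c).
N = 9² / ((1290 − 9) × 0.007) = 81 / 8.967 ≈ 9.03.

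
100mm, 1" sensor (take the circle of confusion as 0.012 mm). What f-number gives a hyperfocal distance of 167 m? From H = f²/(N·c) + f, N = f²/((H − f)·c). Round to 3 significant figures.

f/4.99

Rearrange H = f²/(N·c) + f for N: N = f² / ((H − f)·c).
N = 100² / ((167000 − 100) × 0.012) = 10000 / 2003 ≈ 4.99.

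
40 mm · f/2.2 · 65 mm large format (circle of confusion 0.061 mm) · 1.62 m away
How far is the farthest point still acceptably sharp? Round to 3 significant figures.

Hyperfocal distance H = f²/(N·c) + f = 40²/(2.2 × 0.061) + 40 = 1600/0.1342 + 40 ≈ 11962.5 mm ≈ 11.96 m.
Far limit Df = s·(H − f)/(H − s) = 1620 × (11962.5 − 40) / (11962.5 − 1620) = 1620 × 11922.5 / 10342.5 ≈ 1867.5 mm ≈ 1.87 m.

1.87 m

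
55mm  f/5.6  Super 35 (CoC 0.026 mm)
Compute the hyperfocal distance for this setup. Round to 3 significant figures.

20.8 m

Hyperfocal distance H = f²/(N·c) + f = 55²/(5.6 × 0.026) + 55 = 3025/0.1456 + 55 ≈ 20831.1 mm ≈ 20.8 m.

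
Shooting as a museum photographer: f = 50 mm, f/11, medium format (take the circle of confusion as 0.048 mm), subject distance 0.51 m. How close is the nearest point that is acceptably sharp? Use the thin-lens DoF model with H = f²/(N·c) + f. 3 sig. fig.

465 mm

Hyperfocal distance H = f²/(N·c) + f = 50²/(11 × 0.048) + 50 = 2500/0.528 + 50 ≈ 4784.8 mm ≈ 4.785 m.
Near limit Dn = s·(H − f)/(H + s − 2f) = 510 × (4784.8 − 50) / (4784.8 + 510 − 2 × 50) = 510 × 4734.8 / 5194.8 ≈ 464.84 mm.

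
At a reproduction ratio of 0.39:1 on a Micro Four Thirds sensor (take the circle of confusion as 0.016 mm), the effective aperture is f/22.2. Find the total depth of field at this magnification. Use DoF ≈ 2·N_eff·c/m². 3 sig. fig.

At magnification m, DoF ≈ 2·N_eff·c/m² = 2 × 22.2 × 0.016 / 0.39² = 0.7104 / 0.1521 ≈ 4.67 mm.

4.67 mm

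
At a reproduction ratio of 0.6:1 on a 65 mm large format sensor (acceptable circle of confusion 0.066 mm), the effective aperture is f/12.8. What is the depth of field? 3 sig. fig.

At magnification m, DoF ≈ 2·N_eff·c/m² = 2 × 12.8 × 0.066 / 0.6² = 1.69 / 0.36 ≈ 4.69 mm.

4.69 mm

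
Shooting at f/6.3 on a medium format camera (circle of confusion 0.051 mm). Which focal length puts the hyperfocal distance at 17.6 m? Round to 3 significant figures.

75.0 mm

From H = f²/(N·c) + f, with f ≪ H: f ≈ √(H·N·c) = √(17600 × 6.3 × 0.051) = √5654.9 ≈ 75.20 mm.
Exact: f² + N·c·f − N·c·H = 0 ⇒ f = (−N·c + √((N·c)² + 4·N·c·H))/2 = (−0.3213 + √22620)/2 ≈ 75.038 mm ≈ 75.0 mm.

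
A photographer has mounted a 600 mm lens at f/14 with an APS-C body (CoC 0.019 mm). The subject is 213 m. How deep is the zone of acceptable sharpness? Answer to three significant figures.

68.5 m

Hyperfocal distance H = f²/(N·c) + f = 600²/(14 × 0.019) + 600 = 360000/0.266 + 600 ≈ 1353983.5 mm ≈ 1354 m.
Near limit Dn = s·(H − f)/(H + s − 2f) = 213000 × (1353983.5 − 600) / (1353983.5 + 213000 − 2 × 600) = 213000 × 1353383.5 / 1565783.5 ≈ 184106 mm.
Far limit Df = s·(H − f)/(H − s) = 213000 × (1353983.5 − 600) / (1353983.5 − 213000) = 213000 × 1353383.5 / 1140983.5 ≈ 252651 mm.
Depth of field = Df − Dn = 252651 − 184106 ≈ 68545 mm ≈ 68.5 m.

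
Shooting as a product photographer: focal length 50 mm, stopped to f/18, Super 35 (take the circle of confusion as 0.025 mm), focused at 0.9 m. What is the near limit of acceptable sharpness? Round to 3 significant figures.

0.781 m

Hyperfocal distance H = f²/(N·c) + f = 50²/(18 × 0.025) + 50 = 2500/0.45 + 50 ≈ 5605.6 mm ≈ 5.606 m.
Near limit Dn = s·(H − f)/(H + s − 2f) = 900 × (5605.6 − 50) / (5605.6 + 900 − 2 × 50) = 900 × 5555.6 / 6405.6 ≈ 780.57 mm ≈ 0.781 m.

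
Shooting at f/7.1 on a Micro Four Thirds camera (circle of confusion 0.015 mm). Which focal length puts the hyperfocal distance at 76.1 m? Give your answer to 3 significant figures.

From H = f²/(N·c) + f, with f ≪ H: f ≈ √(H·N·c) = √(76100 × 7.1 × 0.015) = √8104.6 ≈ 90.03 mm.
The +f correction barely moves this — solving exactly, f² + N·c·f − N·c·H = 0 ⇒ f = (−N·c + √((N·c)² + 4·N·c·H))/2 = (−0.1065 + √32419)/2 ≈ 89.973 mm, so f ≈ 90.0 mm.

90.0 mm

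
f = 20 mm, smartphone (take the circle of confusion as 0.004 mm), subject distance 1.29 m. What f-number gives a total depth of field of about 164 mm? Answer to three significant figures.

f/4.99

Write h = H − f = f²/(N·c). The thin-lens limits are Dn = s·h/(h + (s−f)) and Df = s·h/(h − (s−f)), so DoF = Df − Dn = 2·s·(s−f)·h / (h² − (s−f)²).
That is a quadratic in h: DoF·h² − 2·s·(s−f)·h − DoF·(s−f)² = 0 ⇒ h = (s−f)·(s + √(s² + DoF²)) / DoF = 1270 × (1290 + √(1290² + 164²)) / 164 = 1270 × (1290 + 1300.38) / 164 ≈ 20060 mm.
Then N = f²/(c·h) = 20² / (0.004 × 20060) = 400 / 80.239 ≈ 4.99.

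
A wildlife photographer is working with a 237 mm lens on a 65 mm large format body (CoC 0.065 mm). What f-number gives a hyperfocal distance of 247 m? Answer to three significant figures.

f/3.50

Rearrange H = f²/(N·c) + f for N: N = f² / ((H − f)·c).
N = 237² / ((247000 − 237) × 0.065) = 56169 / 16040 ≈ 3.50.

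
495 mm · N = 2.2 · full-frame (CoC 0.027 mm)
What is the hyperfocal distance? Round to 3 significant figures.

4130 m

Hyperfocal distance H = f²/(N·c) + f = 495²/(2.2 × 0.027) + 495 = 245025/0.0594 + 495 ≈ 4125495.0 mm ≈ 4130 m.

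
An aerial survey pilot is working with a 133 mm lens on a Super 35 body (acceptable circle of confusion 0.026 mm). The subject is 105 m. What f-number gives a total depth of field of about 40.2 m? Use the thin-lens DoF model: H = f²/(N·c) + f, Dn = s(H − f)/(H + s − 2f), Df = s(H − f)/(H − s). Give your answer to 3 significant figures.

Write h = H − f = f²/(N·c). The thin-lens limits are Dn = s·h/(h + (s−f)) and Df = s·h/(h − (s−f)), so DoF = Df − Dn = 2·s·(s−f)·h / (h² − (s−f)²).
That is a quadratic in h: DoF·h² − 2·s·(s−f)·h − DoF·(s−f)² = 0 ⇒ h = (s−f)·(s + √(s² + DoF²)) / DoF = 104867 × (105000 + √(105000² + 40200²)) / 40200 = 104867 × (105000 + 112432) / 40200 ≈ 567201 mm.
Then N = f²/(c·h) = 133² / (0.026 × 567201) = 17689 / 14747 ≈ 1.20.

f/1.20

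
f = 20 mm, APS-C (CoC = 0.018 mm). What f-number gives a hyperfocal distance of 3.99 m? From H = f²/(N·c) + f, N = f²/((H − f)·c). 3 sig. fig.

f/5.60

Rearrange H = f²/(N·c) + f for N: N = f² / ((H − f)·c).
N = 20² / ((3990 − 20) × 0.018) = 400 / 71.46 ≈ 5.60.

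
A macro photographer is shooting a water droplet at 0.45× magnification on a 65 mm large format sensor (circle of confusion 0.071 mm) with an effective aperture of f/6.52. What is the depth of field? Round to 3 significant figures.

At magnification m, DoF ≈ 2·N_eff·c/m² = 2 × 6.52 × 0.071 / 0.45² = 0.9258 / 0.2025 ≈ 4.57 mm.

4.57 mm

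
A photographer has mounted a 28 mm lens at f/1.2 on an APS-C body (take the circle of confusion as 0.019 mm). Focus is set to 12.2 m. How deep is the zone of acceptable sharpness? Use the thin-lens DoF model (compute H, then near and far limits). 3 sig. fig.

9.87 m

Hyperfocal distance H = f²/(N·c) + f = 28²/(1.2 × 0.019) + 28 = 784/0.0228 + 28 ≈ 34414.0 mm ≈ 34.41 m.
Near limit Dn = s·(H − f)/(H + s − 2f) = 12200 × (34414.0 − 28) / (34414.0 + 12200 − 2 × 28) = 12200 × 34386.0 / 46558.0 ≈ 9010.5 mm.
Far limit Df = s·(H − f)/(H − s) = 12200 × (34414.0 − 28) / (34414.0 − 12200) = 12200 × 34386.0 / 22214.0 ≈ 18884.9 mm.
Depth of field = Df − Dn = 18884.9 − 9010.5 ≈ 9874.4 mm ≈ 9.87 m.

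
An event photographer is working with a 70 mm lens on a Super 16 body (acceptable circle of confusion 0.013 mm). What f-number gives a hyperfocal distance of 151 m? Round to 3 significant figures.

Rearrange H = f²/(N·c) + f for N: N = f² / ((H − f)·c).
N = 70² / ((151000 − 70) × 0.013) = 4900 / 1962 ≈ 2.50.

f/2.50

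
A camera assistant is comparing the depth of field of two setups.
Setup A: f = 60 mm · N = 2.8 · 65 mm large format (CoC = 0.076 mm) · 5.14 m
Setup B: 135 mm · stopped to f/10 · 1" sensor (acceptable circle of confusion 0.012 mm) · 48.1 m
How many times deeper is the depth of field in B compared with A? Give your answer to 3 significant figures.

Setup A: H = 60²/(2.8×0.076) + 60 ≈ 16977.3 mm; DoF = Df − Dn = 7345.8 − 3953.0 ≈ 3392.8 mm.
Setup B: H = 135²/(10×0.012) + 135 ≈ 152010.0 mm; DoF = Df − Dn = 70303 − 36555 ≈ 33748 mm.
Ratio = 33748 / 3392.8 ≈ 9.95.

9.95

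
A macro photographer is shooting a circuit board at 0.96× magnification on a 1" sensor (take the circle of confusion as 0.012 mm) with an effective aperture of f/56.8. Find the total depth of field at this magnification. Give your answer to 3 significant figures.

At magnification m, DoF ≈ 2·N_eff·c/m² = 2 × 56.8 × 0.012 / 0.96² = 1.363 / 0.9216 ≈ 1.48 mm.

1.48 mm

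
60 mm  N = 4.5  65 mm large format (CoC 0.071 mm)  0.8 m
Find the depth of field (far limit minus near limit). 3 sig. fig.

Hyperfocal distance H = f²/(N·c) + f = 60²/(4.5 × 0.071) + 60 = 3600/0.3195 + 60 ≈ 11327.6 mm ≈ 11.33 m.
Near limit Dn = s·(H − f)/(H + s − 2f) = 800 × (11327.6 − 60) / (11327.6 + 800 − 2 × 60) = 800 × 11267.6 / 12007.6 ≈ 750.70 mm.
Far limit Df = s·(H − f)/(H − s) = 800 × (11327.6 − 60) / (11327.6 − 800) = 800 × 11267.6 / 10527.6 ≈ 856.23 mm.
Depth of field = Df − Dn = 856.23 − 750.70 ≈ 105.53 mm.

106 mm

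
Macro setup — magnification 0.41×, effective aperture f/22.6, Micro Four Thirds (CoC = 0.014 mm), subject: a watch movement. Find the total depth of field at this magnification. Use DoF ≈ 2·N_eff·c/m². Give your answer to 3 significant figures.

3.76 mm

At magnification m, DoF ≈ 2·N_eff·c/m² = 2 × 22.6 × 0.014 / 0.41² = 0.6328 / 0.1681 ≈ 3.76 mm.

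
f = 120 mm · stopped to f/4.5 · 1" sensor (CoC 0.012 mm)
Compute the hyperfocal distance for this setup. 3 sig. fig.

267 m

Hyperfocal distance H = f²/(N·c) + f = 120²/(4.5 × 0.012) + 120 = 14400/0.054 + 120 ≈ 266786.7 mm ≈ 267 m.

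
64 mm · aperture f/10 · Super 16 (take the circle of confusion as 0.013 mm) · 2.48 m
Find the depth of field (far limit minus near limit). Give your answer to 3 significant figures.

383 mm

Hyperfocal distance H = f²/(N·c) + f = 64²/(10 × 0.013) + 64 = 4096/0.13 + 64 ≈ 31571.7 mm ≈ 31.57 m.
Near limit Dn = s·(H − f)/(H + s − 2f) = 2480 × (31571.7 − 64) / (31571.7 + 2480 − 2 × 64) = 2480 × 31507.7 / 33923.7 ≈ 2303.38 mm.
Far limit Df = s·(H − f)/(H − s) = 2480 × (31571.7 − 64) / (31571.7 − 2480) = 2480 × 31507.7 / 29091.7 ≈ 2685.96 mm.
Depth of field = Df − Dn = 2685.96 − 2303.38 ≈ 382.58 mm.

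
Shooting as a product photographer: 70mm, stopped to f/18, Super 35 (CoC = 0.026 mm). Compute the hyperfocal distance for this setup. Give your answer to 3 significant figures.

Hyperfocal distance H = f²/(N·c) + f = 70²/(18 × 0.026) + 70 = 4900/0.468 + 70 ≈ 10540.1 mm ≈ 10.5 m.

10.5 m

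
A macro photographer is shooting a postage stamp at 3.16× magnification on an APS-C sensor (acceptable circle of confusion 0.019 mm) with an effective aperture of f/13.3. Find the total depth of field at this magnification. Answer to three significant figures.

0.0506 mm

At magnification m, DoF ≈ 2·N_eff·c/m² = 2 × 13.3 × 0.019 / 3.16² = 0.5054 / 9.986 ≈ 0.0506 mm.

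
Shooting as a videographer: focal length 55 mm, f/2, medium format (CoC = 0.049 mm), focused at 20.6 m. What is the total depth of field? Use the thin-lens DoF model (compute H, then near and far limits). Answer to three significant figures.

49.2 m

Hyperfocal distance H = f²/(N·c) + f = 55²/(2 × 0.049) + 55 = 3025/0.098 + 55 ≈ 30922.3 mm ≈ 30.92 m.
Near limit Dn = s·(H − f)/(H + s − 2f) = 20600 × (30922.3 − 55) / (30922.3 + 20600 − 2 × 55) = 20600 × 30867.3 / 51412.3 ≈ 12368 mm.
Far limit Df = s·(H − f)/(H − s) = 20600 × (30922.3 − 55) / (30922.3 − 20600) = 20600 × 30867.3 / 10322.3 ≈ 61601 mm.
Depth of field = Df − Dn = 61601 − 12368 ≈ 49233 mm ≈ 49.2 m.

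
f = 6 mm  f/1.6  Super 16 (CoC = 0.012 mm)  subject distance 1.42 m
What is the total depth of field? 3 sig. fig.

4.97 m

Hyperfocal distance H = f²/(N·c) + f = 6²/(1.6 × 0.012) + 6 = 36/0.0192 + 6 ≈ 1881.0 mm ≈ 1.881 m.
Near limit Dn = s·(H − f)/(H + s − 2f) = 1420 × (1881.0 − 6) / (1881.0 + 1420 − 2 × 6) = 1420 × 1875.0 / 3289.0 ≈ 809.5 mm.
Far limit Df = s·(H − f)/(H − s) = 1420 × (1881.0 − 6) / (1881.0 − 1420) = 1420 × 1875.0 / 461.0 ≈ 5775.5 mm.
Depth of field = Df − Dn = 5775.5 − 809.5 ≈ 4966.0 mm ≈ 4.97 m.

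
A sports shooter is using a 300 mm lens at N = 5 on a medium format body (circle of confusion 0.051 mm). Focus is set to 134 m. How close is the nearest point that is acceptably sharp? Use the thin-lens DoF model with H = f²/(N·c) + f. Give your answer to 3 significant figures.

Hyperfocal distance H = f²/(N·c) + f = 300²/(5 × 0.051) + 300 = 90000/0.255 + 300 ≈ 353241.2 mm ≈ 353.2 m.
Near limit Dn = s·(H − f)/(H + s − 2f) = 134000 × (353241.2 − 300) / (353241.2 + 134000 − 2 × 300) = 134000 × 352941.2 / 486641.2 ≈ 97185 mm ≈ 97.2 m.

97.2 m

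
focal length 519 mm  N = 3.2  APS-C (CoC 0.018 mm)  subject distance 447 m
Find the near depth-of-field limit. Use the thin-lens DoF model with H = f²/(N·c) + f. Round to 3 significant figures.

408 m

Hyperfocal distance H = f²/(N·c) + f = 519²/(3.2 × 0.018) + 519 = 269361/0.0576 + 519 ≈ 4676925.2 mm ≈ 4677 m.
Near limit Dn = s·(H − f)/(H + s − 2f) = 447000 × (4676925.2 − 519) / (4676925.2 + 447000 − 2 × 519) = 447000 × 4676406.2 / 5122887.2 ≈ 408042 mm ≈ 408 m.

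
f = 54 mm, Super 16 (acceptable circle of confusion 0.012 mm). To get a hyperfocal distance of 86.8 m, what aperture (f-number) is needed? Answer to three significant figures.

f/2.80

Rearrange H = f²/(N·c) + f for N: N = f² / ((H − f)·c).
N = 54² / ((86800 − 54) × 0.012) = 2916 / 1041 ≈ 2.80.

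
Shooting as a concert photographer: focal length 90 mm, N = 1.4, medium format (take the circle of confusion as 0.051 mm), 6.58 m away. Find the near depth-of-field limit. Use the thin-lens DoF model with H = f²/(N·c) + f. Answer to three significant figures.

6.22 m

Hyperfocal distance H = f²/(N·c) + f = 90²/(1.4 × 0.051) + 90 = 8100/0.0714 + 90 ≈ 113535.4 mm ≈ 113.5 m.
Near limit Dn = s·(H − f)/(H + s − 2f) = 6580 × (113535.4 − 90) / (113535.4 + 6580 − 2 × 90) = 6580 × 113445.4 / 119935.4 ≈ 6223.9 mm ≈ 6.22 m.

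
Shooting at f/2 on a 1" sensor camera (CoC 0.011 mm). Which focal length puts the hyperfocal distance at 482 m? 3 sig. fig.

From H = f²/(N·c) + f, with f ≪ H: f ≈ √(H·N·c) = √(482000 × 2 × 0.011) = √10604 ≈ 103.0 mm.
The +f correction barely moves this — solving exactly, f² + N·c·f − N·c·H = 0 ⇒ f = (−N·c + √((N·c)² + 4·N·c·H))/2 = (−0.022 + √42416)/2 ≈ 102.96 mm, so f ≈ 103 mm.

103 mm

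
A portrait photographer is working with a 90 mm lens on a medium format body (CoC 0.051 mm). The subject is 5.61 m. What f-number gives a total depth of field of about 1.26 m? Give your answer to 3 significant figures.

f/3.19

Write h = H − f = f²/(N·c). The thin-lens limits are Dn = s·h/(h + (s−f)) and Df = s·h/(h − (s−f)), so DoF = Df − Dn = 2·s·(s−f)·h / (h² − (s−f)²).
That is a quadratic in h: DoF·h² − 2·s·(s−f)·h − DoF·(s−f)² = 0 ⇒ h = (s−f)·(s + √(s² + DoF²)) / DoF = 5520 × (5610 + √(5610² + 1260²)) / 1260 = 5520 × (5610 + 5749.76) / 1260 ≈ 49767 mm.
Then N = f²/(c·h) = 90² / (0.051 × 49767) = 8100 / 2538.1 ≈ 3.19.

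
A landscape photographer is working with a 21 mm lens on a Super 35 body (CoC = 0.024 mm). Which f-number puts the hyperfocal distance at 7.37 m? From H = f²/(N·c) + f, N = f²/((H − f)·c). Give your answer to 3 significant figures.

f/2.50

Rearrange H = f²/(N·c) + f for N: N = f² / ((H − f)·c).
N = 21² / ((7370 − 21) × 0.024) = 441 / 176.4 ≈ 2.50.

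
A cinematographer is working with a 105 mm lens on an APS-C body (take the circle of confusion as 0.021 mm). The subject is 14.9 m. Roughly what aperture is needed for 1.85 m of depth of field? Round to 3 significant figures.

f/2.19

Write h = H − f = f²/(N·c). The thin-lens limits are Dn = s·h/(h + (s−f)) and Df = s·h/(h − (s−f)), so DoF = Df − Dn = 2·s·(s−f)·h / (h² − (s−f)²).
That is a quadratic in h: DoF·h² − 2·s·(s−f)·h − DoF·(s−f)² = 0 ⇒ h = (s−f)·(s + √(s² + DoF²)) / DoF = 14795 × (14900 + √(14900² + 1850²)) / 1850 = 14795 × (14900 + 15014.4) / 1850 ≈ 239234 mm.
Then N = f²/(c·h) = 105² / (0.021 × 239234) = 11025 / 5023.9 ≈ 2.19.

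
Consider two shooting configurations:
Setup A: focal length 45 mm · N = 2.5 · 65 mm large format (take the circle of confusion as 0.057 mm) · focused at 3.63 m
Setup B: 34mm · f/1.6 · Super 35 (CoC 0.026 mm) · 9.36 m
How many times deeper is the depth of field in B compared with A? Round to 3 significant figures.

3.62

Setup A: H = 45²/(2.5×0.057) + 45 ≈ 14255.5 mm; DoF = Df − Dn = 4854.7 − 2898.7 ≈ 1956.0 mm.
Setup B: H = 34²/(1.6×0.026) + 34 ≈ 27822.5 mm; DoF = Df − Dn = 14088.0 − 7008.0 ≈ 7080.0 mm.
Ratio = 7080.0 / 1956.0 ≈ 3.62.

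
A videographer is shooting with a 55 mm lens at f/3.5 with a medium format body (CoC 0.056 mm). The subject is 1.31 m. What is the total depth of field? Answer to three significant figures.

214 mm

Hyperfocal distance H = f²/(N·c) + f = 55²/(3.5 × 0.056) + 55 = 3025/0.196 + 55 ≈ 15488.7 mm ≈ 15.49 m.
Near limit Dn = s·(H − f)/(H + s − 2f) = 1310 × (15488.7 − 55) / (15488.7 + 1310 − 2 × 55) = 1310 × 15433.7 / 16688.7 ≈ 1211.49 mm.
Far limit Df = s·(H − f)/(H − s) = 1310 × (15488.7 − 55) / (15488.7 − 1310) = 1310 × 15433.7 / 14178.7 ≈ 1425.95 mm.
Depth of field = Df − Dn = 1425.95 − 1211.49 ≈ 214.46 mm.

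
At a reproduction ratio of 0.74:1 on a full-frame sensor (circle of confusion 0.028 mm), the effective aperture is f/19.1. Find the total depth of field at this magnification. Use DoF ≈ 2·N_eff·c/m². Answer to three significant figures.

At magnification m, DoF ≈ 2·N_eff·c/m² = 2 × 19.1 × 0.028 / 0.74² = 1.07 / 0.5476 ≈ 1.95 mm.

1.95 mm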